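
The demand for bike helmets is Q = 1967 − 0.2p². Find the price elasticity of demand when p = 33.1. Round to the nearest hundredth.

-0.25

At p = 33.1, Q = 1747.878.
dQ/dp = −2·0.2·p = −13.24.
Point elasticity E = (dQ/dp)·(p/Q) = -13.24 × 33.1/1747.878 ≈ -0.25.
|E| < 1, so demand is inelastic at this price.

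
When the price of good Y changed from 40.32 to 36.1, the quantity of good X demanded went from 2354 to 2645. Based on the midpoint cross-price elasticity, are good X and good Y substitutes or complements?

complements

%ΔQ_x = (2645 − 2354)/[(2354+2645)/2] = 291/2499.5 ≈ 0.1164.
%ΔP_y = (36.1 − 40.32)/[(40.32+36.1)/2] ≈ -0.1104.
E_xy = 0.1164/-0.1104 ≈ -1.054.
E_xy < 0, so the goods are complements.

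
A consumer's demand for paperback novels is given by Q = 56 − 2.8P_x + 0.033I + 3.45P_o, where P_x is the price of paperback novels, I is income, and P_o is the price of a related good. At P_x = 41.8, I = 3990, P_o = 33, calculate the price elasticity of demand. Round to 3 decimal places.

-0.634

Substituting, Q = 56 − 2.8(41.8) + 0.033(3990) + 3.45(33) = 56 − 117.04 + 131.67 + 113.85 = 184.48.
∂Q/∂P_x = −2.8, so E_p = (−2.8)·(41.8/184.48) ≈ -0.634.
|E_p| < 1: demand is inelastic.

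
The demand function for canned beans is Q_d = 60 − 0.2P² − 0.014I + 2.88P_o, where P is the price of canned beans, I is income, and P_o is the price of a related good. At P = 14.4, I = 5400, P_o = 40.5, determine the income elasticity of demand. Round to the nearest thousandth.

Substituting, Q_d = 60 − 0.2(14.4)² − 0.014(5400) + 2.88(40.5) = 60 − 41.472 − 75.6 + 116.64 = 59.568.
∂Q_d/∂I = −0.014, so E_I = -0.014·(5400/59.568) ≈ -1.269.
E_I < 0: inferior good.

-1.269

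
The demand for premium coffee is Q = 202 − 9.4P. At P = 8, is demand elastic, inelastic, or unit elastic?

inelastic

At P = 8, Q = 126.8.
dQ/dP = −9.4.
Point elasticity E = (dQ/dP)·(P/Q) = -9.4 × 8/126.8 ≈ -0.593.
|E| ≈ 0.593 < 1, so demand is inelastic.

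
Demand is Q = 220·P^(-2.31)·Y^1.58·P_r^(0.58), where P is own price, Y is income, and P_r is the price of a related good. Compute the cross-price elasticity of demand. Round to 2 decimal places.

For a Cobb–Douglas (constant-elasticity) form Q = A·P_r^α·…, the elasticity with respect to P_r equals the exponent α at every point.
Here the exponent on P_r is 0.58, so the cross-price elasticity of demand is 0.58.

0.58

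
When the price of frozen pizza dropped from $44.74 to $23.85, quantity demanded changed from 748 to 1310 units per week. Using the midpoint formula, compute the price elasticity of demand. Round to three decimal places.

%Δq = (1310 − 748)/[(748 + 1310)/2] = 562/1029 ≈ 0.5462.
%Δp = (23.85 − 44.74)/[(44.74 + 23.85)/2] = -20.89/34.295 ≈ -0.6091.
Arc elasticity E = %Δq/%Δp ≈ 0.5462/-0.6091 ≈ -0.897.
|E| < 1: demand is inelastic over this range.

-0.897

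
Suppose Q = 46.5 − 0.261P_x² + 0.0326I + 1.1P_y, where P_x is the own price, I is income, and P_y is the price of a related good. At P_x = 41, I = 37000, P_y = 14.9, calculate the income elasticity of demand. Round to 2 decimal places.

1.45

Substituting, Q = 46.5 − 0.261(41)² + 0.0326(37000) + 1.1(14.9) = 46.5 − 438.741 + 1206.2 + 16.39 = 830.349.
∂Q/∂I = +0.0326, so E_I = 0.0326·(37000/830.349) ≈ 1.45.
E_I > 1: normal good (luxury).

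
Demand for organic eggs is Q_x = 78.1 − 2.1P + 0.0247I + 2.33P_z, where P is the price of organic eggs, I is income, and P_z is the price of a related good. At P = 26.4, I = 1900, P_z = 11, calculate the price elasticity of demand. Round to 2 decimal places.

Evaluating quantity at (P, I, P_z) gives Q_x = 78.1 − 2.1(26.4) + 0.0247(1900) + 2.33(11) = 78.1 − 55.44 + 46.93 + 25.63 = 95.22.
∂Q_x/∂P = −2.1, so E_p = (−2.1)·(26.4/95.22) ≈ -0.58.
|E_p| < 1: demand is inelastic.

-0.58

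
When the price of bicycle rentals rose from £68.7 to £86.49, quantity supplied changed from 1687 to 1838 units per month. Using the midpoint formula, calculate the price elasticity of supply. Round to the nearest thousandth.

%Δq = (1838 − 1687)/[(1687 + 1838)/2] = 151/1762.5 ≈ 0.0857.
%ΔP = (86.49 − 68.7)/[(68.7 + 86.49)/2] = 17.79/77.595 ≈ 0.2293.
Arc elasticity E = %Δq/%ΔP ≈ 0.0857/0.2293 ≈ 0.374.
|E| < 1: supply is inelastic over this range.

0.374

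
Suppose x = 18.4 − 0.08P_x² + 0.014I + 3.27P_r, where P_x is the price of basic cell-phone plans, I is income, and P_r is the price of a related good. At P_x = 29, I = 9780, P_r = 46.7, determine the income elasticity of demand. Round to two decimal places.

First evaluate x: 18.4 − 0.08(29)² + 0.014(9780) + 3.27(46.7) = 18.4 − 67.28 + 136.92 + 152.709 = 240.749.
∂x/∂I = +0.014, so E_I = 0.014·(9780/240.749) ≈ 0.57.
E_I ∈ (0,1): normal good (necessity).

0.57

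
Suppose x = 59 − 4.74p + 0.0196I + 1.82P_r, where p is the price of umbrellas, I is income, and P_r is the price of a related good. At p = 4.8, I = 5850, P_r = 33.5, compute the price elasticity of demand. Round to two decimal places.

-0.11

First evaluate x: 59 − 4.74(4.8) + 0.0196(5850) + 1.82(33.5) = 59 − 22.752 + 114.66 + 60.97 = 211.878.
∂x/∂p = −4.74, so E_p = (−4.74)·(4.8/211.878) ≈ -0.11.
|E_p| < 1: demand is inelastic.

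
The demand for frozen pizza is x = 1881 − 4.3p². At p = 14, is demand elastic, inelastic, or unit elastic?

elastic

At p = 14, x = 1038.2.
dx/dp = −2·4.3·p = −120.4.
Point elasticity E = (dx/dp)·(p/x) = -120.4 × 14/1038.2 ≈ -1.624.
|E| ≈ 1.624 > 1, so demand is elastic.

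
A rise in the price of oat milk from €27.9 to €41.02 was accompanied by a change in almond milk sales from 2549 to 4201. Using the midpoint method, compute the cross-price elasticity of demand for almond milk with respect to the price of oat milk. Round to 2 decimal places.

1.29

%ΔQ_x = (4201 − 2549)/[(2549+4201)/2] = 1652/3375 ≈ 0.4895.
%ΔP_y = (41.02 − 27.9)/[(27.9+41.02)/2] ≈ 0.3807.
E_xy = 0.4895/0.3807 ≈ 1.29.
E_xy > 0, so almond milk and oat milk are substitutes.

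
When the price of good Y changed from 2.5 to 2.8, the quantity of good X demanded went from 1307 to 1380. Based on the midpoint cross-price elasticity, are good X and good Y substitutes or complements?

%ΔQ_x = (1380 − 1307)/[(1307+1380)/2] = 73/1343.5 ≈ 0.0543.
%ΔP_y = (2.8 − 2.5)/[(2.5+2.8)/2] ≈ 0.1132.
E_xy = 0.0543/0.1132 ≈ 0.480.
E_xy > 0, so the goods are substitutes.

substitutes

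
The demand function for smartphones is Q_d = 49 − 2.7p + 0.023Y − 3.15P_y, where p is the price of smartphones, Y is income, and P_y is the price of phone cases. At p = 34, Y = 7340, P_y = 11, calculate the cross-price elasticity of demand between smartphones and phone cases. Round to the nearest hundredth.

At the given point, Q_d = 49 − 2.7(34) + 0.023(7340) − 3.15(11) = 49 − 91.8 + 168.82 − 34.65 = 91.37.
∂Q_d/∂P_y = −3.15, so E_xy = -3.15·(11/91.37) ≈ -0.38.
E_xy < 0: the goods are complements.

-0.38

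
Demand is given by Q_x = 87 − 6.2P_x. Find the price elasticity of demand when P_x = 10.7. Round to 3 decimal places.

-3.211

At P_x = 10.7, Q_x = 20.66.
dQ_x/dP_x = −6.2.
Point elasticity E = (dQ_x/dP_x)·(P_x/Q_x) = -6.2 × 10.7/20.66 ≈ -3.211.
|E| > 1, so demand is elastic at this price.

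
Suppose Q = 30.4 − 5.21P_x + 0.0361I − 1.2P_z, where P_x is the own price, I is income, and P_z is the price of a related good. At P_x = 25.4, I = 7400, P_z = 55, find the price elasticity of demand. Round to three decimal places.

-1.334

Q = 30.4 − 5.21(25.4) + 0.0361(7400) − 1.2(55) = 30.4 − 132.334 + 267.14 − 66 = 99.206.
∂Q/∂P_x = −5.21, so E_p = (−5.21)·(25.4/99.206) ≈ -1.334.
|E_p| > 1: demand is elastic.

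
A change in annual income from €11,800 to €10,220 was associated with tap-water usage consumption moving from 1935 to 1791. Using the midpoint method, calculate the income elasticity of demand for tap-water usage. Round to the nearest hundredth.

0.54

%ΔQ = (1791 − 1935)/[(1935+1791)/2] = -144/1863 ≈ -0.0773.
%ΔM = (10,220 − 11,800)/[(11,800+10,220)/2] = -1580/11010 ≈ -0.1435.
E_I = %ΔQ/%ΔM ≈ 0.54.
E_I ∈ (0,1): normal good (necessity).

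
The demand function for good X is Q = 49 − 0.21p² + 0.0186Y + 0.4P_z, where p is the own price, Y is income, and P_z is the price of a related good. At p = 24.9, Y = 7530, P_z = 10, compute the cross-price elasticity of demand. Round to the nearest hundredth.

0.06

First evaluate Q: 49 − 0.21(24.9)² + 0.0186(7530) + 0.4(10) = 49 − 130.2021 + 140.058 + 4 = 62.8559.
∂Q/∂P_z = +0.4, so E_xy = 0.4·(10/62.8559) ≈ 0.06.
E_xy > 0: the goods are substitutes.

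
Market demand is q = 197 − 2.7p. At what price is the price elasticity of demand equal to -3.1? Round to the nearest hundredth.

55.17

Set −bp/(a − bp) = −3.1 ⇒ bp = 3.1(a − bp) ⇒ bp(1+3.1) = 3.1·a.
p = 3.1·197/(2.7·4.1) ≈ 55.17.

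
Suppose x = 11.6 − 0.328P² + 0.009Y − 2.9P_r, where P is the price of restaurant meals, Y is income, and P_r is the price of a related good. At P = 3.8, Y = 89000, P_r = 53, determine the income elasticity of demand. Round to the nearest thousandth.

At the given point, x = 11.6 − 0.328(3.8)² + 0.009(89000) − 2.9(53) = 11.6 − 4.7363 + 801 − 153.7 = 654.1637.
∂x/∂Y = +0.009, so E_I = 0.009·(89000/654.1637) ≈ 1.224.
E_I > 1: normal good (luxury).

1.224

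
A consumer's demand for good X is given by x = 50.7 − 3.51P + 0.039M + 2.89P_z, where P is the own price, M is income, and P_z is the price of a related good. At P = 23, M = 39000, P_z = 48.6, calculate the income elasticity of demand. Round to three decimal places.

Substituting, x = 50.7 − 3.51(23) + 0.039(39000) + 2.89(48.6) = 50.7 − 80.73 + 1521 + 140.454 = 1631.424.
∂x/∂M = +0.039, so E_I = 0.039·(39000/1631.424) ≈ 0.932.
E_I ∈ (0,1): normal good (necessity).

0.932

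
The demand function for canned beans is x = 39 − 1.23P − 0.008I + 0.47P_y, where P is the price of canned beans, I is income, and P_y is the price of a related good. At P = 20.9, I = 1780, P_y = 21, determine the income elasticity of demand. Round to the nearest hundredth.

Evaluating quantity at (P, I, P_y) gives x = 39 − 1.23(20.9) − 0.008(1780) + 0.47(21) = 39 − 25.707 − 14.24 + 9.87 = 8.923.
∂x/∂I = −0.008, so E_I = -0.008·(1780/8.923) ≈ -1.60.
E_I < 0: inferior good.

-1.60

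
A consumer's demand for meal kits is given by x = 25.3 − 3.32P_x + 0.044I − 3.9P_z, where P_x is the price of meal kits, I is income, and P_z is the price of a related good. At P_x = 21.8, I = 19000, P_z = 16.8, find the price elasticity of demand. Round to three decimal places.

-0.100

At the given point, x = 25.3 − 3.32(21.8) + 0.044(19000) − 3.9(16.8) = 25.3 − 72.376 + 836 − 65.52 = 723.404.
∂x/∂P_x = −3.32, so E_p = (−3.32)·(21.8/723.404) ≈ -0.100.
|E_p| < 1: demand is inelastic.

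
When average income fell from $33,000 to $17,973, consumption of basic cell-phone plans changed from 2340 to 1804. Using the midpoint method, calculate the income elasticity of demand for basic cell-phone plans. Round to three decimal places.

%ΔQ = (1804 − 2340)/[(2340+1804)/2] = -536/2072 ≈ -0.2587.
%ΔI = (17,973 − 33,000)/[(33,000+17,973)/2] = -15027/25486.5 ≈ -0.5896.
E_I = %ΔQ/%ΔI ≈ 0.439.
E_I ∈ (0,1): normal good (necessity).

0.439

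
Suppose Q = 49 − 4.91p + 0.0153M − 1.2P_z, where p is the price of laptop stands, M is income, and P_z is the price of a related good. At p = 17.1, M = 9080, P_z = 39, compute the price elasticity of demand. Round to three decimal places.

-1.469

At the given point, Q = 49 − 4.91(17.1) + 0.0153(9080) − 1.2(39) = 49 − 83.961 + 138.924 − 46.8 = 57.163.
∂Q/∂p = −4.91, so E_p = (−4.91)·(17.1/57.163) ≈ -1.469.
|E_p| > 1: demand is elastic.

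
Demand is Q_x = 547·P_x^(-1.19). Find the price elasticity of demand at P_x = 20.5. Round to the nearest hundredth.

-1.19

For a Cobb–Douglas (constant-elasticity) form Q_x = A·P_x^α·…, the elasticity with respect to P_x equals the exponent α at every point.
Here the exponent on P_x is -1.19, so the price elasticity of demand is -1.19.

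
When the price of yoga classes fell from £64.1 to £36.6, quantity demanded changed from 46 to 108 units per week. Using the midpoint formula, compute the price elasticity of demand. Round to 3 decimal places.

%ΔQ = (108 − 46)/[(46 + 108)/2] = 62/77 ≈ 0.8052.
%Δp = (36.6 − 64.1)/[(64.1 + 36.6)/2] = -27.5/50.35 ≈ -0.5462.
Arc elasticity E = %ΔQ/%Δp ≈ 0.8052/-0.5462 ≈ -1.474.
|E| > 1: demand is elastic over this range.

-1.474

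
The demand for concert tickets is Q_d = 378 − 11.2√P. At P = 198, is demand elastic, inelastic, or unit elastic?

inelastic

At P = 198, Q_d = 220.402.
dQ_d/dP = −11.2/(2√P) = −11.2/(2·14.0712).
Point elasticity E = (dQ_d/dP)·(P/Q_d) = -0.398 × 198/220.402 ≈ -0.358.
|E| ≈ 0.358 < 1, so demand is inelastic.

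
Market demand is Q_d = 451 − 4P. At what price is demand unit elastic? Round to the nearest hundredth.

For linear demand Q_d = a − bP, E = −bP/(a − bP). |E| = 1 ⇒ bP = a − bP ⇒ P = a/(2b).
P = 451/(2·4) ≈ 56.38.

56.38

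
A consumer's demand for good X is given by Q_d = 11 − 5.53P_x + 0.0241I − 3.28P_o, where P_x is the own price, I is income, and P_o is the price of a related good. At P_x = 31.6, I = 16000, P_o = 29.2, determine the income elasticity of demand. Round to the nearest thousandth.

Substituting, Q_d = 11 − 5.53(31.6) + 0.0241(16000) − 3.28(29.2) = 11 − 174.748 + 385.6 − 95.776 = 126.076.
∂Q_d/∂I = +0.0241, so E_I = 0.0241·(16000/126.076) ≈ 3.058.
E_I > 1: normal good (luxury).

3.058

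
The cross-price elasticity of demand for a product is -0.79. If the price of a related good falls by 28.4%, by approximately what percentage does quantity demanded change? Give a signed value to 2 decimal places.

22.44

%ΔQ ≈ E × %ΔP_y = (-0.79) × (-28.4%) ≈ 22.44%.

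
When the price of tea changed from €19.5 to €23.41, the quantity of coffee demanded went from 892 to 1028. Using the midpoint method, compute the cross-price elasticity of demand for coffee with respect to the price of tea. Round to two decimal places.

0.78

%ΔQ_x = (1028 − 892)/[(892+1028)/2] = 136/960 ≈ 0.1417.
%ΔP_y = (23.41 − 19.5)/[(19.5+23.41)/2] ≈ 0.1822.
E_xy = 0.1417/0.1822 ≈ 0.78.
E_xy > 0, so coffee and tea are substitutes.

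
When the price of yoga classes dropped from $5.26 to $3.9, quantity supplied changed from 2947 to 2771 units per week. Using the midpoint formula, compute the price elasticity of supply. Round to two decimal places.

0.21

%ΔQ = (2771 − 2947)/[(2947 + 2771)/2] = -176/2859 ≈ -0.0616.
%Δp = (3.9 − 5.26)/[(5.26 + 3.9)/2] = -1.36/4.58 ≈ -0.2969.
Arc elasticity E = %ΔQ/%Δp ≈ -0.0616/-0.2969 ≈ 0.21.
|E| < 1: supply is inelastic over this range.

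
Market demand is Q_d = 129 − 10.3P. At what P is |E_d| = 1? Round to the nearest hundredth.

6.26

For linear demand Q_d = a − bP, E = −bP/(a − bP). |E| = 1 ⇒ bP = a − bP ⇒ P = a/(2b).
P = 129/(2·10.3) ≈ 6.26.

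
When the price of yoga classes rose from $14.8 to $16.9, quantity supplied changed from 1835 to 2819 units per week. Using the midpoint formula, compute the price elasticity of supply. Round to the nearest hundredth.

%Δq = (2819 − 1835)/[(1835 + 2819)/2] = 984/2327 ≈ 0.4229.
%Δp = (16.9 − 14.8)/[(14.8 + 16.9)/2] = 2.1/15.85 ≈ 0.1325.
Arc elasticity E = %Δq/%Δp ≈ 0.4229/0.1325 ≈ 3.19.
|E| > 1: supply is elastic over this range.

3.19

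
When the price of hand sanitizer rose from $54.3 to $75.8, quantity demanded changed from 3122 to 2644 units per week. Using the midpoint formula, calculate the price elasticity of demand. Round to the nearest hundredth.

%Δq = (2644 − 3122)/[(3122 + 2644)/2] = -478/2883 ≈ -0.1658.
%Δp = (75.8 − 54.3)/[(54.3 + 75.8)/2] = 21.5/65.05 ≈ 0.3305.
Arc elasticity E = %Δq/%Δp ≈ -0.1658/0.3305 ≈ -0.50.
|E| < 1: demand is inelastic over this range.

-0.50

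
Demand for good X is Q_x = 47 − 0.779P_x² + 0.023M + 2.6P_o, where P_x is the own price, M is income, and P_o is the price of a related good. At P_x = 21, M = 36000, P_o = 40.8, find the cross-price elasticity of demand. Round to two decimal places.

First evaluate Q_x: 47 − 0.779(21)² + 0.023(36000) + 2.6(40.8) = 47 − 343.539 + 828 + 106.08 = 637.541.
∂Q_x/∂P_o = +2.6, so E_xy = 2.6·(40.8/637.541) ≈ 0.17.
E_xy > 0: the goods are substitutes.

0.17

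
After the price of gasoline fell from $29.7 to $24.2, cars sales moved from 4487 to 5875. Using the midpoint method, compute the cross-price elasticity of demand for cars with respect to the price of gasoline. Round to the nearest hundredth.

-1.31

%ΔQ_x = (5875 − 4487)/[(4487+5875)/2] = 1388/5181 ≈ 0.2679.
%ΔP_y = (24.2 − 29.7)/[(29.7+24.2)/2] ≈ -0.2041.
E_xy = 0.2679/-0.2041 ≈ -1.31.
E_xy < 0, so cars and gasoline are complements.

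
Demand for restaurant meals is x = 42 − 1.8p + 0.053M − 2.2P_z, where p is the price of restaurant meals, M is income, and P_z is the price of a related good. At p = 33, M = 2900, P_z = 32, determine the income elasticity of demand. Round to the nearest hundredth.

2.33

Substituting, x = 42 − 1.8(33) + 0.053(2900) − 2.2(32) = 42 − 59.4 + 153.7 − 70.4 = 65.9.
∂x/∂M = +0.053, so E_I = 0.053·(2900/65.9) ≈ 2.33.
E_I > 1: normal good (luxury).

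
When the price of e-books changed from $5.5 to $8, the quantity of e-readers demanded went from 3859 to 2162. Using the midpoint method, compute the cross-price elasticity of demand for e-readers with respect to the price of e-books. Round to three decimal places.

-1.522

%ΔQ_x = (2162 − 3859)/[(3859+2162)/2] = -1697/3010.5 ≈ -0.5637.
%ΔP_y = (8 − 5.5)/[(5.5+8)/2] ≈ 0.3704.
E_xy = -0.5637/0.3704 ≈ -1.522.
E_xy < 0, so e-readers and e-books are complements.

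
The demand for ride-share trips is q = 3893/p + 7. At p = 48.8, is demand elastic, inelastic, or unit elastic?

At p = 48.8, q = 86.7746.
dq/dp = −3893/p² = −1.6347.
Point elasticity E = (dq/dp)·(p/q) = -1.6347 × 48.8/86.7746 ≈ -0.919.
|E| ≈ 0.919 < 1, so demand is inelastic.

inelastic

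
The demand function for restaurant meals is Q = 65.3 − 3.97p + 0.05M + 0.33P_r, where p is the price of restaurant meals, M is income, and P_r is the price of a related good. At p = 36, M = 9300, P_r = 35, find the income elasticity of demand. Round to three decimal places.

1.166

First evaluate Q: 65.3 − 3.97(36) + 0.05(9300) + 0.33(35) = 65.3 − 142.92 + 465 + 11.55 = 398.93.
∂Q/∂M = +0.05, so E_I = 0.05·(9300/398.93) ≈ 1.166.
E_I > 1: normal good (luxury).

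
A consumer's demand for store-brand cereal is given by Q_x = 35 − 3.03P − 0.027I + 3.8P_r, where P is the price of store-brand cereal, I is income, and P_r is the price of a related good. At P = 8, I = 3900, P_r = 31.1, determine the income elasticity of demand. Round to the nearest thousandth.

-4.454

Substituting, Q_x = 35 − 3.03(8) − 0.027(3900) + 3.8(31.1) = 35 − 24.24 − 105.3 + 118.18 = 23.64.
∂Q_x/∂I = −0.027, so E_I = -0.027·(3900/23.64) ≈ -4.454.
E_I < 0: inferior good.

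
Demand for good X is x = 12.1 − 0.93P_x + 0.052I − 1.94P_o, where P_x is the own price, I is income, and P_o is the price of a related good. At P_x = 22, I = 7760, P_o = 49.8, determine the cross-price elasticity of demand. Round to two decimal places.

Evaluating quantity at (P_x, I, P_o) gives x = 12.1 − 0.93(22) + 0.052(7760) − 1.94(49.8) = 12.1 − 20.46 + 403.52 − 96.612 = 298.548.
∂x/∂P_o = −1.94, so E_xy = -1.94·(49.8/298.548) ≈ -0.32.
E_xy < 0: the goods are complements.

-0.32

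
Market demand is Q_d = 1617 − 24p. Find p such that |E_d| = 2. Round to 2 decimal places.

44.92

Set −bp/(a − bp) = −2 ⇒ bp = 2(a − bp) ⇒ bp(1+2) = 2·a.
p = 2·1617/(24·3) ≈ 44.92.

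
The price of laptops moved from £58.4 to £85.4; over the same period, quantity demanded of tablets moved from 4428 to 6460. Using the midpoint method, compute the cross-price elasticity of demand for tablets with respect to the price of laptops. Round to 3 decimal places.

%ΔQ_x = (6460 − 4428)/[(4428+6460)/2] = 2032/5444 ≈ 0.3733.
%ΔP_y = (85.4 − 58.4)/[(58.4+85.4)/2] ≈ 0.3755.
E_xy = 0.3733/0.3755 ≈ 0.994.
E_xy > 0, so tablets and laptops are substitutes.

0.994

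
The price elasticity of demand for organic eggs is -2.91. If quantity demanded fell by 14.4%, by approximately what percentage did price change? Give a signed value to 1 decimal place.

4.9

%ΔQ ≈ E × %ΔP ⇒ %ΔP = %ΔQ / E = (-14.4%)/(-2.91) ≈ 4.9%.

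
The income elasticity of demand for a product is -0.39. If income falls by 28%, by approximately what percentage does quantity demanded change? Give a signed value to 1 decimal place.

10.9

%ΔQ ≈ E × %ΔI = (-0.39) × (-28%) ≈ 10.9%.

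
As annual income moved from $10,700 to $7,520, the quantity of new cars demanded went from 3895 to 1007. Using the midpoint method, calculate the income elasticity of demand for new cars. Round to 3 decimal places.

3.376

%ΔQ = (1007 − 3895)/[(3895+1007)/2] = -2888/2451 ≈ -1.1783.
%ΔI = (7,520 − 10,700)/[(10,700+7,520)/2] = -3180/9110 ≈ -0.3491.
E_I = %ΔQ/%ΔI ≈ 3.376.
E_I > 1: normal good (luxury).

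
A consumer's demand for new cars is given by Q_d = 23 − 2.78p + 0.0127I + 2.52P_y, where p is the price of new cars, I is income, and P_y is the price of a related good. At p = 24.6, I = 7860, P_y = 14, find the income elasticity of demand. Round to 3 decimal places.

First evaluate Q_d: 23 − 2.78(24.6) + 0.0127(7860) + 2.52(14) = 23 − 68.388 + 99.822 + 35.28 = 89.714.
∂Q_d/∂I = +0.0127, so E_I = 0.0127·(7860/89.714) ≈ 1.113.
E_I > 1: normal good (luxury).

1.113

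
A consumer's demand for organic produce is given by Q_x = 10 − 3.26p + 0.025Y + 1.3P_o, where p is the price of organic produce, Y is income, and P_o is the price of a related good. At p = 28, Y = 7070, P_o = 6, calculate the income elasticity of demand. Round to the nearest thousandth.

First evaluate Q_x: 10 − 3.26(28) + 0.025(7070) + 1.3(6) = 10 − 91.28 + 176.75 + 7.8 = 103.27.
∂Q_x/∂Y = +0.025, so E_I = 0.025·(7070/103.27) ≈ 1.712.
E_I > 1: normal good (luxury).

1.712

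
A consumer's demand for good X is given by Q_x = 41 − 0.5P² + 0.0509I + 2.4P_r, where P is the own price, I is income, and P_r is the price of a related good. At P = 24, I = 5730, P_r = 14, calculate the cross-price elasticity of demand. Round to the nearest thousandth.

Evaluating quantity at (P, I, P_r) gives Q_x = 41 − 0.5(24)² + 0.0509(5730) + 2.4(14) = 41 − 288 + 291.657 + 33.6 = 78.257.
∂Q_x/∂P_r = +2.4, so E_xy = 2.4·(14/78.257) ≈ 0.429.
E_xy > 0: the goods are substitutes.

0.429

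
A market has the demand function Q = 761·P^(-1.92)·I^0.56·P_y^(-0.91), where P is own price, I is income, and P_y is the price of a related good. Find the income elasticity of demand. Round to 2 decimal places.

For a Cobb–Douglas (constant-elasticity) form Q = A·I^α·…, the elasticity with respect to I equals the exponent α at every point.
Here the exponent on I is 0.56, so the income elasticity of demand is 0.56.

0.56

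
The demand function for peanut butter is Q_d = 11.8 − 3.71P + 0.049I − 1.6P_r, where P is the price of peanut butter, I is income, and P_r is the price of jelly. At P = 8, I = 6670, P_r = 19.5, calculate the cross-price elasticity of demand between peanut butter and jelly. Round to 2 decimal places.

At the given point, Q_d = 11.8 − 3.71(8) + 0.049(6670) − 1.6(19.5) = 11.8 − 29.68 + 326.83 − 31.2 = 277.75.
∂Q_d/∂P_r = −1.6, so E_xy = -1.6·(19.5/277.75) ≈ -0.11.
E_xy < 0: the goods are complements.

-0.11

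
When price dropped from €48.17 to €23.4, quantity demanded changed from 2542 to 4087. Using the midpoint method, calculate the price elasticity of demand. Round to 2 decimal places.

-0.67

%ΔQ = (4087 − 2542)/[(2542 + 4087)/2] = 1545/3314.5 ≈ 0.4661.
%Δp = (23.4 − 48.17)/[(48.17 + 23.4)/2] = -24.77/35.785 ≈ -0.6922.
Arc elasticity E = %ΔQ/%Δp ≈ 0.4661/-0.6922 ≈ -0.67.
|E| < 1: demand is inelastic over this range.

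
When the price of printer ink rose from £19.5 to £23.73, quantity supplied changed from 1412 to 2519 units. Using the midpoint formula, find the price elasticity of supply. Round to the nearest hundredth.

%Δq = (2519 − 1412)/[(1412 + 2519)/2] = 1107/1965.5 ≈ 0.5632.
%Δp = (23.73 − 19.5)/[(19.5 + 23.73)/2] = 4.23/21.615 ≈ 0.1957.
Arc elasticity E = %Δq/%Δp ≈ 0.5632/0.1957 ≈ 2.88.
|E| > 1: supply is elastic over this range.

2.88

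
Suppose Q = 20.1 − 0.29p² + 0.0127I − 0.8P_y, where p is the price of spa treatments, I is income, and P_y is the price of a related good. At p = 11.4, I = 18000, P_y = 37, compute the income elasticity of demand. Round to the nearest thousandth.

1.260

First evaluate Q: 20.1 − 0.29(11.4)² + 0.0127(18000) − 0.8(37) = 20.1 − 37.6884 + 228.6 − 29.6 = 181.4116.
∂Q/∂I = +0.0127, so E_I = 0.0127·(18000/181.4116) ≈ 1.260.
E_I > 1: normal good (luxury).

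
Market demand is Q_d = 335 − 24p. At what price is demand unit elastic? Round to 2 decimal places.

6.98

For linear demand Q_d = a − bp, E = −bp/(a − bp). |E| = 1 ⇒ bp = a − bp ⇒ p = a/(2b).
p = 335/(2·24) ≈ 6.98.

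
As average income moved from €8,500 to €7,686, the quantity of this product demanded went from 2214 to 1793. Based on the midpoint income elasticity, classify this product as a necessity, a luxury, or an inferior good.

luxury

%ΔQ = (1793 − 2214)/[(2214+1793)/2] = -421/2003.5 ≈ -0.2101.
%ΔI = (7,686 − 8,500)/[(8,500+7,686)/2] = -814/8093 ≈ -0.1006.
E_I = %ΔQ/%ΔI ≈ 2.089.
E_I > 1: normal good (luxury).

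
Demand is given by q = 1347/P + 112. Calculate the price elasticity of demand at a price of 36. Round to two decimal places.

-0.25

At P = 36, q = 149.4167.
dq/dP = −1347/P² = −1.0394.
Point elasticity E = (dq/dP)·(P/q) = -1.0394 × 36/149.4167 ≈ -0.25.
|E| < 1, so demand is inelastic at this price.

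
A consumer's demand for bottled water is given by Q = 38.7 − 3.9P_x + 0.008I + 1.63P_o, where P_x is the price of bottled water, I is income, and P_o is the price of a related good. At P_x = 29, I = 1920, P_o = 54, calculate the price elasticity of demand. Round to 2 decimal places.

-3.90

First evaluate Q: 38.7 − 3.9(29) + 0.008(1920) + 1.63(54) = 38.7 − 113.1 + 15.36 + 88.02 = 28.98.
∂Q/∂P_x = −3.9, so E_p = (−3.9)·(29/28.98) ≈ -3.90.
|E_p| > 1: demand is elastic.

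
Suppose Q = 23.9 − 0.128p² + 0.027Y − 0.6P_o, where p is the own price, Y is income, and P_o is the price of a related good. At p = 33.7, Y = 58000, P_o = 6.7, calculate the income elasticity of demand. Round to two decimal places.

First evaluate Q: 23.9 − 0.128(33.7)² + 0.027(58000) − 0.6(6.7) = 23.9 − 145.3683 + 1566 − 4.02 = 1440.5117.
∂Q/∂Y = +0.027, so E_I = 0.027·(58000/1440.5117) ≈ 1.09.
E_I > 1: normal good (luxury).

1.09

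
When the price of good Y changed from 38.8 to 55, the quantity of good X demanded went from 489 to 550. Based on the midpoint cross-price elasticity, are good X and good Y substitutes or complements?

substitutes

%ΔQ_x = (550 − 489)/[(489+550)/2] = 61/519.5 ≈ 0.1174.
%ΔP_y = (55 − 38.8)/[(38.8+55)/2] ≈ 0.3454.
E_xy = 0.1174/0.3454 ≈ 0.340.
E_xy > 0, so the goods are substitutes.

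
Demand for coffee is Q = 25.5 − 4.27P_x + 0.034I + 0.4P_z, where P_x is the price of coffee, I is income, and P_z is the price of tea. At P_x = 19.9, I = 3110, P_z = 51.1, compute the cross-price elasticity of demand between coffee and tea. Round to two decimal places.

Q = 25.5 − 4.27(19.9) + 0.034(3110) + 0.4(51.1) = 25.5 − 84.973 + 105.74 + 20.44 = 66.707.
∂Q/∂P_z = +0.4, so E_xy = 0.4·(51.1/66.707) ≈ 0.31.
E_xy > 0: the goods are substitutes.

0.31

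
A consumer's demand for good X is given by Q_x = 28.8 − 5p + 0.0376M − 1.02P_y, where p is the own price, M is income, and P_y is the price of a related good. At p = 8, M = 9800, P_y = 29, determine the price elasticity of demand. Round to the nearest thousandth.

First evaluate Q_x: 28.8 − 5(8) + 0.0376(9800) − 1.02(29) = 28.8 − 40 + 368.48 − 29.58 = 327.7.
∂Q_x/∂p = −5, so E_p = (−5)·(8/327.7) ≈ -0.122.
|E_p| < 1: demand is inelastic.

-0.122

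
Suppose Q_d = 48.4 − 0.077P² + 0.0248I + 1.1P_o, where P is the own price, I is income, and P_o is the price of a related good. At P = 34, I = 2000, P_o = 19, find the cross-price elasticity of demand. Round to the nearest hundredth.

0.70

Substituting, Q_d = 48.4 − 0.077(34)² + 0.0248(2000) + 1.1(19) = 48.4 − 89.012 + 49.6 + 20.9 = 29.888.
∂Q_d/∂P_o = +1.1, so E_xy = 1.1·(19/29.888) ≈ 0.70.
E_xy > 0: the goods are substitutes.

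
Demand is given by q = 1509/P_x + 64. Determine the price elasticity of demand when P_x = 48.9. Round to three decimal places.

-0.325

At P_x = 48.9, q = 94.8589.
dq/dP_x = −1509/P_x² = −0.6311.
Point elasticity E = (dq/dP_x)·(P_x/q) = -0.6311 × 48.9/94.8589 ≈ -0.325.
|E| < 1, so demand is inelastic at this price.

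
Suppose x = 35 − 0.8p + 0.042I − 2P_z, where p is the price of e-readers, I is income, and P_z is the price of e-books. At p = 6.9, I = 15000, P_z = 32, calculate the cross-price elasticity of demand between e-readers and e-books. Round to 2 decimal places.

At the given point, x = 35 − 0.8(6.9) + 0.042(15000) − 2(32) = 35 − 5.52 + 630 − 64 = 595.48.
∂x/∂P_z = −2, so E_xy = -2·(32/595.48) ≈ -0.11.
E_xy < 0: the goods are complements.

-0.11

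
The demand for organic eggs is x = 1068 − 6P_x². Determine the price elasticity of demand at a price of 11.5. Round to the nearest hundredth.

At P_x = 11.5, x = 274.5.
dx/dP_x = −2·6·P_x = −138.
Point elasticity E = (dx/dP_x)·(P_x/x) = -138 × 11.5/274.5 ≈ -5.78.
|E| > 1, so demand is elastic at this price.

-5.78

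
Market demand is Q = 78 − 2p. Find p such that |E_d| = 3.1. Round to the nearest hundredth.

Set −bp/(a − bp) = −3.1 ⇒ bp = 3.1(a − bp) ⇒ bp(1+3.1) = 3.1·a.
p = 3.1·78/(2·4.1) ≈ 29.49.

29.49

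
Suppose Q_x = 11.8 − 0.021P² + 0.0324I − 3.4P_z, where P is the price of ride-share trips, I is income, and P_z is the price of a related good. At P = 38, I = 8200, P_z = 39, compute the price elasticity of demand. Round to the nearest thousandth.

Q_x = 11.8 − 0.021(38)² + 0.0324(8200) − 3.4(39) = 11.8 − 30.324 + 265.68 − 132.6 = 114.556.
∂Q_x/∂P = −2·0.021·P = -1.596, so E_p = -1.596·(38/114.556) ≈ -0.529.
|E_p| < 1: demand is inelastic.

-0.529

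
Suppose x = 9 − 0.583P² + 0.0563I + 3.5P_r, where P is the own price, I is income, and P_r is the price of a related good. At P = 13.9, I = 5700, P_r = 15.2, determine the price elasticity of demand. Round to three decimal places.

x = 9 − 0.583(13.9)² + 0.0563(5700) + 3.5(15.2) = 9 − 112.6414 + 320.91 + 53.2 = 270.4686.
∂x/∂P = −2·0.583·P = -16.2074, so E_p = -16.2074·(13.9/270.4686) ≈ -0.833.
|E_p| < 1: demand is inelastic.

-0.833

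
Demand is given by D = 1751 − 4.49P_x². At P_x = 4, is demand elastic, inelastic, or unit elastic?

inelastic

At P_x = 4, D = 1679.16.
dD/dP_x = −2·4.49·P_x = −35.92.
Point elasticity E = (dD/dP_x)·(P_x/D) = -35.92 × 4/1679.16 ≈ -0.086.
|E| ≈ 0.086 < 1, so demand is inelastic.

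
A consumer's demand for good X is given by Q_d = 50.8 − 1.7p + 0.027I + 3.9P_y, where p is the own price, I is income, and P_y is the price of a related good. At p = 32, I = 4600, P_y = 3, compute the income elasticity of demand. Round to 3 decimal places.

0.939

First evaluate Q_d: 50.8 − 1.7(32) + 0.027(4600) + 3.9(3) = 50.8 − 54.4 + 124.2 + 11.7 = 132.3.
∂Q_d/∂I = +0.027, so E_I = 0.027·(4600/132.3) ≈ 0.939.
E_I ∈ (0,1): normal good (necessity).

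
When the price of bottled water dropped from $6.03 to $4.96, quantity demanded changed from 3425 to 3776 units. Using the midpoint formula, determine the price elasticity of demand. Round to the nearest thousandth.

-0.501

%Δq = (3776 − 3425)/[(3425 + 3776)/2] = 351/3600.5 ≈ 0.0975.
%Δp = (4.96 − 6.03)/[(6.03 + 4.96)/2] = -1.07/5.495 ≈ -0.1947.
Arc elasticity E = %Δq/%Δp ≈ 0.0975/-0.1947 ≈ -0.501.
|E| < 1: demand is inelastic over this range.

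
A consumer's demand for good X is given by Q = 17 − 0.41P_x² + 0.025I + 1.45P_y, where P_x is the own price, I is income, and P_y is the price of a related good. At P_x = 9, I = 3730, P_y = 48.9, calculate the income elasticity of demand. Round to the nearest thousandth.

At the given point, Q = 17 − 0.41(9)² + 0.025(3730) + 1.45(48.9) = 17 − 33.21 + 93.25 + 70.905 = 147.945.
∂Q/∂I = +0.025, so E_I = 0.025·(3730/147.945) ≈ 0.630.
E_I ∈ (0,1): normal good (necessity).

0.630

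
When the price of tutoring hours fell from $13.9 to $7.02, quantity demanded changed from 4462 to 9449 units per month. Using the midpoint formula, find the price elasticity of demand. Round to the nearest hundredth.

%Δq = (9449 − 4462)/[(4462 + 9449)/2] = 4987/6955.5 ≈ 0.7170.
%Δp = (7.02 − 13.9)/[(13.9 + 7.02)/2] = -6.88/10.46 ≈ -0.6577.
Arc elasticity E = %Δq/%Δp ≈ 0.7170/-0.6577 ≈ -1.09.
|E| > 1: demand is elastic over this range.

-1.09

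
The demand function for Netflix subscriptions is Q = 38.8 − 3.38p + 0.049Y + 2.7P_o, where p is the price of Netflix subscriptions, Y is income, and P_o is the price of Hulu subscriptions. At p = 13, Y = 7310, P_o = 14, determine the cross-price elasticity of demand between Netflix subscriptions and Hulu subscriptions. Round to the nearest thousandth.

Q = 38.8 − 3.38(13) + 0.049(7310) + 2.7(14) = 38.8 − 43.94 + 358.19 + 37.8 = 390.85.
∂Q/∂P_o = +2.7, so E_xy = 2.7·(14/390.85) ≈ 0.097.
E_xy > 0: the goods are substitutes.

0.097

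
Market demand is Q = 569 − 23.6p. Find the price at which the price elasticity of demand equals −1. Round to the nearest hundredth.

For linear demand Q = a − bp, E = −bp/(a − bp). |E| = 1 ⇒ bp = a − bp ⇒ p = a/(2b).
p = 569/(2·23.6) ≈ 12.06.

12.06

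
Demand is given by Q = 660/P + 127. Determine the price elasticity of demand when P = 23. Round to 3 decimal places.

-0.184

At P = 23, Q = 155.6957.
dQ/dP = −660/P² = −1.2476.
Point elasticity E = (dQ/dP)·(P/Q) = -1.2476 × 23/155.6957 ≈ -0.184.
|E| < 1, so demand is inelastic at this price.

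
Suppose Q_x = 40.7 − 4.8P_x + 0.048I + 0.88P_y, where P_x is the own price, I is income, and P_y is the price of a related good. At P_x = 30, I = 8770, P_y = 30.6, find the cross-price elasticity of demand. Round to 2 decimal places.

First evaluate Q_x: 40.7 − 4.8(30) + 0.048(8770) + 0.88(30.6) = 40.7 − 144 + 420.96 + 26.928 = 344.588.
∂Q_x/∂P_y = +0.88, so E_xy = 0.88·(30.6/344.588) ≈ 0.08.
E_xy > 0: the goods are substitutes.

0.08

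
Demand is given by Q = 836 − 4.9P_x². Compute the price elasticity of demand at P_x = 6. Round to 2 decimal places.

-0.53

At P_x = 6, Q = 659.6.
dQ/dP_x = −2·4.9·P_x = −58.8.
Point elasticity E = (dQ/dP_x)·(P_x/Q) = -58.8 × 6/659.6 ≈ -0.53.
|E| < 1, so demand is inelastic at this price.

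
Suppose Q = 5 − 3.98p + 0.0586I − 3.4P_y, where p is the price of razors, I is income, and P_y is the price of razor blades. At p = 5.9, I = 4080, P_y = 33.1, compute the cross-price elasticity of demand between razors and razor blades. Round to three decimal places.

Substituting, Q = 5 − 3.98(5.9) + 0.0586(4080) − 3.4(33.1) = 5 − 23.482 + 239.088 − 112.54 = 108.066.
∂Q/∂P_y = −3.4, so E_xy = -3.4·(33.1/108.066) ≈ -1.041.
E_xy < 0: the goods are complements.

-1.041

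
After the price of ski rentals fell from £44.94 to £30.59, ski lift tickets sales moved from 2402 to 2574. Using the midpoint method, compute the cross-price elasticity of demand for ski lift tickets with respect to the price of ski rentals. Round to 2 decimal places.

%ΔQ_x = (2574 − 2402)/[(2402+2574)/2] = 172/2488 ≈ 0.0691.
%ΔP_y = (30.59 − 44.94)/[(44.94+30.59)/2] ≈ -0.3800.
E_xy = 0.0691/-0.3800 ≈ -0.18.
E_xy < 0, so ski lift tickets and ski rentals are complements.

-0.18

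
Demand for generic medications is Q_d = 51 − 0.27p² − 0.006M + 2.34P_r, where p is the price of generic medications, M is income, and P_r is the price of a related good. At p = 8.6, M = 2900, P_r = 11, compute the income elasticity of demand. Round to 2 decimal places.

-0.44

Substituting, Q_d = 51 − 0.27(8.6)² − 0.006(2900) + 2.34(11) = 51 − 19.9692 − 17.4 + 25.74 = 39.3708.
∂Q_d/∂M = −0.006, so E_I = -0.006·(2900/39.3708) ≈ -0.44.
E_I < 0: inferior good.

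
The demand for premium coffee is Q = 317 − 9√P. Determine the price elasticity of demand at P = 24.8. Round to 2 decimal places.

At P = 24.8, Q = 272.1804.
dQ/dP = −9/(2√P) = −9/(2·4.98).
Point elasticity E = (dQ/dP)·(P/Q) = -0.9036 × 24.8/272.1804 ≈ -0.08.
|E| < 1, so demand is inelastic at this price.

-0.08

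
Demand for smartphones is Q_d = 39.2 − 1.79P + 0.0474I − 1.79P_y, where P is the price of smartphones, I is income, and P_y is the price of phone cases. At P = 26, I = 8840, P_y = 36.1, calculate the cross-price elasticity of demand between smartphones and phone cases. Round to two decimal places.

Q_d = 39.2 − 1.79(26) + 0.0474(8840) − 1.79(36.1) = 39.2 − 46.54 + 419.016 − 64.619 = 347.057.
∂Q_d/∂P_y = −1.79, so E_xy = -1.79·(36.1/347.057) ≈ -0.19.
E_xy < 0: the goods are complements.

-0.19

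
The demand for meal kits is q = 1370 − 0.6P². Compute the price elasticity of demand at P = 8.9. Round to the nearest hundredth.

At P = 8.9, q = 1322.474.
dq/dP = −2·0.6·P = −10.68.
Point elasticity E = (dq/dP)·(P/q) = -10.68 × 8.9/1322.474 ≈ -0.07.
|E| < 1, so demand is inelastic at this price.

-0.07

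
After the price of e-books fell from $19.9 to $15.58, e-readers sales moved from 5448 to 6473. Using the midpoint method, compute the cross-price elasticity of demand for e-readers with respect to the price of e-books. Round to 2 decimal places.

-0.71

%ΔQ_x = (6473 − 5448)/[(5448+6473)/2] = 1025/5960.5 ≈ 0.1720.
%ΔP_y = (15.58 − 19.9)/[(19.9+15.58)/2] ≈ -0.2435.
E_xy = 0.1720/-0.2435 ≈ -0.71.
E_xy < 0, so e-readers and e-books are complements.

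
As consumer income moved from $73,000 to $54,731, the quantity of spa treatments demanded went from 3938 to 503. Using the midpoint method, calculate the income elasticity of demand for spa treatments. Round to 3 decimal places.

5.408

%ΔQ = (503 − 3938)/[(3938+503)/2] = -3435/2220.5 ≈ -1.5469.
%ΔI = (54,731 − 73,000)/[(73,000+54,731)/2] = -18269/63865.5 ≈ -0.2861.
E_I = %ΔQ/%ΔI ≈ 5.408.
E_I > 1: normal good (luxury).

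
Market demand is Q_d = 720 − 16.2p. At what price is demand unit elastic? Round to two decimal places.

22.22

For linear demand Q_d = a − bp, E = −bp/(a − bp). |E| = 1 ⇒ bp = a − bp ⇒ p = a/(2b).
p = 720/(2·16.2) ≈ 22.22.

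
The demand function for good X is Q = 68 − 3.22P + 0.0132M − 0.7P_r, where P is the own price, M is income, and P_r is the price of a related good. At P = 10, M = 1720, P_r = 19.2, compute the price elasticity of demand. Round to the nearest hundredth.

First evaluate Q: 68 − 3.22(10) + 0.0132(1720) − 0.7(19.2) = 68 − 32.2 + 22.704 − 13.44 = 45.064.
∂Q/∂P = −3.22, so E_p = (−3.22)·(10/45.064) ≈ -0.71.
|E_p| < 1: demand is inelastic.

-0.71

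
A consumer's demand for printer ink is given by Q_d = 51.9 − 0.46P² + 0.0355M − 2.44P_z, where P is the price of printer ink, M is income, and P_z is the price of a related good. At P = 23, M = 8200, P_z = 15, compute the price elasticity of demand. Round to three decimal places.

First evaluate Q_d: 51.9 − 0.46(23)² + 0.0355(8200) − 2.44(15) = 51.9 − 243.34 + 291.1 − 36.6 = 63.06.
∂Q_d/∂P = −2·0.46·P = -21.16, so E_p = -21.16·(23/63.06) ≈ -7.718.
|E_p| > 1: demand is elastic.

-7.718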